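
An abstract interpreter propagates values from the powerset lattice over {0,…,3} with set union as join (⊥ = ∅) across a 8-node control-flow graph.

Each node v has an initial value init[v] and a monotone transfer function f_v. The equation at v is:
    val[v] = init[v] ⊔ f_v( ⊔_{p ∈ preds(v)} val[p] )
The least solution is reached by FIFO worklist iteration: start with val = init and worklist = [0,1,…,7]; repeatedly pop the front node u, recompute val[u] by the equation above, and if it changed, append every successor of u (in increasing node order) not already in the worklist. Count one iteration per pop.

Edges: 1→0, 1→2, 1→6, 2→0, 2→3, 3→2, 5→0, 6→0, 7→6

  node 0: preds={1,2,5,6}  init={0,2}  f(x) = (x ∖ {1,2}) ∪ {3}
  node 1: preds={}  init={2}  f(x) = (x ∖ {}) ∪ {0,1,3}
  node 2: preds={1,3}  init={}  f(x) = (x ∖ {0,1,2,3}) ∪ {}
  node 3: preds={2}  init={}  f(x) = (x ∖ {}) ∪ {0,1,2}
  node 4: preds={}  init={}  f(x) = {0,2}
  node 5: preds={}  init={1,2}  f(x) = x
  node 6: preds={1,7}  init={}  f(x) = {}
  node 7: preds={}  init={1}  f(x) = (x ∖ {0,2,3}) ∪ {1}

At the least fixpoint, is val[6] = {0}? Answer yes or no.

no

Worklist (10 pops):
  #1 pop 0: in={1,2} → {0,2,3} (was {0,2}); enqueue []
  #2 pop 1: in={} → {0,1,2,3} (was {2}); enqueue [0]
  #3 pop 2: in={0,1,2,3} → {} (no change)
  #4 pop 3: in={} → {0,1,2} (was {}); enqueue [2]
  #5 pop 4: in={} → {0,2} (was {}); enqueue []
  #6 pop 5: in={} → {1,2} (no change)
  #7 pop 6: in={0,1,2,3} → {} (no change)
  #8 pop 7: in={} → {1} (no change)
  #9 pop 0: in={0,1,2,3} → {0,2,3} (no change)
  #10 pop 2: in={0,1,2,3} → {} (no change)

Fixpoint:
  val[0] = {0,2,3}
  val[1] = {0,1,2,3}
  val[2] = {}
  val[3] = {0,1,2}
  val[4] = {0,2}
  val[5] = {1,2}
  val[6] = {}
  val[7] = {1}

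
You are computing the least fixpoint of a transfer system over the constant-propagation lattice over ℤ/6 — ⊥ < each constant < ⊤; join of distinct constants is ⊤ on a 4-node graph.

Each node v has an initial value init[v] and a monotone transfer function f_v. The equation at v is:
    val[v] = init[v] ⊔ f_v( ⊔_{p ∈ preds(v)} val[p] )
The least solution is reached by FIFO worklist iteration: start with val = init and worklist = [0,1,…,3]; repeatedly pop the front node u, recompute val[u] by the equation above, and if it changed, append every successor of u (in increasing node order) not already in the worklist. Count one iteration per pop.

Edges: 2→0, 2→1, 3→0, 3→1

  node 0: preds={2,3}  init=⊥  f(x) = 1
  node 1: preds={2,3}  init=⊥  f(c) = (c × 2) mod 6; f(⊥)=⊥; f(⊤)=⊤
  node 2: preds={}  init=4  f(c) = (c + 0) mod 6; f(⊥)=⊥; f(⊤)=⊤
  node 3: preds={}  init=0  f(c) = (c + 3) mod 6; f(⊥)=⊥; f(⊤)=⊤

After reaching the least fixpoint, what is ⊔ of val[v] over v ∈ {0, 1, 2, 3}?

Iteration log — 4 steps:
  step 1. node 0  ⊔preds=⊤  new=1  old=⊥  +wl: 
  step 2. node 1  ⊔preds=⊤  new=⊤  old=⊥  +wl: 
  step 3. node 2  ⊔preds=⊥  new=4  stable
  step 4. node 3  ⊔preds=⊥  new=0  stable

Least fixpoint reached:
  node 0: 1
  node 1: ⊤
  node 2: 4
  node 3: 0

⊤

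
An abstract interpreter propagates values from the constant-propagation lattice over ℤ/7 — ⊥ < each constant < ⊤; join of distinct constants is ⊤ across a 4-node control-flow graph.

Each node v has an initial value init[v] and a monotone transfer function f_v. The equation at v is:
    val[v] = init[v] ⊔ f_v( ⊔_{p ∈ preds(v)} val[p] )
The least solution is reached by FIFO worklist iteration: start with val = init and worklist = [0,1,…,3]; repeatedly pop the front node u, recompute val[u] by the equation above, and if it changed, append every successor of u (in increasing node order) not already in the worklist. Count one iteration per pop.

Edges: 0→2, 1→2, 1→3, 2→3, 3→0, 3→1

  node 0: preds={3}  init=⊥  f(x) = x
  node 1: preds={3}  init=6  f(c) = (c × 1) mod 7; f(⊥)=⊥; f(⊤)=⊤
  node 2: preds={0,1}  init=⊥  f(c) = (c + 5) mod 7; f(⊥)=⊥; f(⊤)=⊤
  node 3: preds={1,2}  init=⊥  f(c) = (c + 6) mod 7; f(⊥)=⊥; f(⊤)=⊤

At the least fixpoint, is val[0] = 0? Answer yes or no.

no

Worklist (8 pops):
  #1 pop 0: in=⊥ → ⊥ (no change)
  #2 pop 1: in=⊥ → 6 (no change)
  #3 pop 2: in=6 → 4 (was ⊥); enqueue []
  #4 pop 3: in=⊤ → ⊤ (was ⊥); enqueue [0,1]
  #5 pop 0: in=⊤ → ⊤ (was ⊥); enqueue [2]
  #6 pop 1: in=⊤ → ⊤ (was 6); enqueue [3]
  #7 pop 2: in=⊤ → ⊤ (was 4); enqueue []
  #8 pop 3: in=⊤ → ⊤ (no change)

Fixpoint:
  val[0] = ⊤
  val[1] = ⊤
  val[2] = ⊤
  val[3] = ⊤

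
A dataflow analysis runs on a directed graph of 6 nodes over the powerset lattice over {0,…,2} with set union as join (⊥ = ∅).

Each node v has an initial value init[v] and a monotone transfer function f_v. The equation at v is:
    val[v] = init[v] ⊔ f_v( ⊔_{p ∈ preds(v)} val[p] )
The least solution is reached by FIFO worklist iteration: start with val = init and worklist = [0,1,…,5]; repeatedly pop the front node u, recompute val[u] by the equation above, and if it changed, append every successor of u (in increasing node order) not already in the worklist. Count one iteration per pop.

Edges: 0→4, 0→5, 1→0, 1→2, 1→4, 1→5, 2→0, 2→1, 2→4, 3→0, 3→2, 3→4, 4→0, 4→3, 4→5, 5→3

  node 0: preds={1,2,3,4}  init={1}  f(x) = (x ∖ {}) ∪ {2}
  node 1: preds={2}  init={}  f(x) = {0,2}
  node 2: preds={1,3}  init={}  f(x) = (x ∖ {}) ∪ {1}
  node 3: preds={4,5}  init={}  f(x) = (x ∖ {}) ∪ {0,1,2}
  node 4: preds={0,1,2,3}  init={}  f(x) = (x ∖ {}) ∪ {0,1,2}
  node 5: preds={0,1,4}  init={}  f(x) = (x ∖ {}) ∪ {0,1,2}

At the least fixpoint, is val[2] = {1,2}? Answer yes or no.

Iteration log — 12 steps:
  step 1. node 0  ⊔preds={}  new={1,2}  old={1}  +wl: 
  step 2. node 1  ⊔preds={}  new={0,2}  old={}  +wl: 0
  step 3. node 2  ⊔preds={0,2}  new={0,1,2}  old={}  +wl: 1
  step 4. node 3  ⊔preds={}  new={0,1,2}  old={}  +wl: 2
  step 5. node 4  ⊔preds={0,1,2}  new={0,1,2}  old={}  +wl: 3
  step 6. node 5  ⊔preds={0,1,2}  new={0,1,2}  old={}  +wl: 
  step 7. node 0  ⊔preds={0,1,2}  new={0,1,2}  old={1,2}  +wl: 4,5
  step 8. node 1  ⊔preds={0,1,2}  new={0,2}  stable
  step 9. node 2  ⊔preds={0,1,2}  new={0,1,2}  stable
  step 10. node 3  ⊔preds={0,1,2}  new={0,1,2}  stable
  step 11. node 4  ⊔preds={0,1,2}  new={0,1,2}  stable
  step 12. node 5  ⊔preds={0,1,2}  new={0,1,2}  stable

Least fixpoint reached:
  node 0: {0,1,2}
  node 1: {0,2}
  node 2: {0,1,2}
  node 3: {0,1,2}
  node 4: {0,1,2}
  node 5: {0,1,2}

no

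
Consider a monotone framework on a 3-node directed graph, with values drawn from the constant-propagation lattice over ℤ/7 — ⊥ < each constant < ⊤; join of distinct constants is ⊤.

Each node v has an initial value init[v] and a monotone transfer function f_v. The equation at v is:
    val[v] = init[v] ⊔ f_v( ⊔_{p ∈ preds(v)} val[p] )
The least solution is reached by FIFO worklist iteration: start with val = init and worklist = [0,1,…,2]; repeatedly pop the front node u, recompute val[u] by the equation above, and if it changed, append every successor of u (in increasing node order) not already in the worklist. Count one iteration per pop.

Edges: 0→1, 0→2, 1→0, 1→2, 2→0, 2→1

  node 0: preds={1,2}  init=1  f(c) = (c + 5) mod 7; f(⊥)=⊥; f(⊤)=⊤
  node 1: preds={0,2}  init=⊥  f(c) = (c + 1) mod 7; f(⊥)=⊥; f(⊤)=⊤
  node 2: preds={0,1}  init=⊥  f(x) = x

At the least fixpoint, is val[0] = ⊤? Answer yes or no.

Worklist (7 pops):
  #1 pop 0: in=⊥ → 1 (no change)
  #2 pop 1: in=1 → 2 (was ⊥); enqueue [0]
  #3 pop 2: in=⊤ → ⊤ (was ⊥); enqueue [1]
  #4 pop 0: in=⊤ → ⊤ (was 1); enqueue [2]
  #5 pop 1: in=⊤ → ⊤ (was 2); enqueue [0]
  #6 pop 2: in=⊤ → ⊤ (no change)
  #7 pop 0: in=⊤ → ⊤ (no change)

Fixpoint:
  val[0] = ⊤
  val[1] = ⊤
  val[2] = ⊤

yes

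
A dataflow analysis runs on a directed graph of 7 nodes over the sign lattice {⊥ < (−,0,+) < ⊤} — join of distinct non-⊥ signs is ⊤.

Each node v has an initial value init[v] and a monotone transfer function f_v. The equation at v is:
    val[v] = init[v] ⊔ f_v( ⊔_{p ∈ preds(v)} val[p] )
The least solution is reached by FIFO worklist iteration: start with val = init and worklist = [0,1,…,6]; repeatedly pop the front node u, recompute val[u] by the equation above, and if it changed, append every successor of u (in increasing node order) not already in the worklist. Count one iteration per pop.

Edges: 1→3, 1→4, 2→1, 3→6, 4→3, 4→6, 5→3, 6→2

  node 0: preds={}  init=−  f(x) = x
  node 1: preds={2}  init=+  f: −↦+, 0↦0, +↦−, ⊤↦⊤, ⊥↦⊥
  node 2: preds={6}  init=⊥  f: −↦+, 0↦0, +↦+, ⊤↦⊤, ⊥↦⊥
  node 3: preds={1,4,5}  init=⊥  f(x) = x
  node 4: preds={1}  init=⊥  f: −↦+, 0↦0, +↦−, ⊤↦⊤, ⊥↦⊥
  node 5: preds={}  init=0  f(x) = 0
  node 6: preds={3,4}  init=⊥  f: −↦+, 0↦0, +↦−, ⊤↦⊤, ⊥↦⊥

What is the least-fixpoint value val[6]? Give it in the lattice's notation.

Iteration log — 14 steps:
  step 1. node 0  ⊔preds=⊥  new=−  stable
  step 2. node 1  ⊔preds=⊥  new=+  stable
  step 3. node 2  ⊔preds=⊥  new=⊥  stable
  step 4. node 3  ⊔preds=⊤  new=⊤  old=⊥  +wl: 
  step 5. node 4  ⊔preds=+  new=−  old=⊥  +wl: 3
  step 6. node 5  ⊔preds=⊥  new=0  stable
  step 7. node 6  ⊔preds=⊤  new=⊤  old=⊥  +wl: 2
  step 8. node 3  ⊔preds=⊤  new=⊤  stable
  step 9. node 2  ⊔preds=⊤  new=⊤  old=⊥  +wl: 1
  step 10. node 1  ⊔preds=⊤  new=⊤  old=+  +wl: 3,4
  step 11. node 3  ⊔preds=⊤  new=⊤  stable
  step 12. node 4  ⊔preds=⊤  new=⊤  old=−  +wl: 3,6
  step 13. node 3  ⊔preds=⊤  new=⊤  stable
  step 14. node 6  ⊔preds=⊤  new=⊤  stable

Least fixpoint reached:
  node 0: −
  node 1: ⊤
  node 2: ⊤
  node 3: ⊤
  node 4: ⊤
  node 5: 0
  node 6: ⊤

⊤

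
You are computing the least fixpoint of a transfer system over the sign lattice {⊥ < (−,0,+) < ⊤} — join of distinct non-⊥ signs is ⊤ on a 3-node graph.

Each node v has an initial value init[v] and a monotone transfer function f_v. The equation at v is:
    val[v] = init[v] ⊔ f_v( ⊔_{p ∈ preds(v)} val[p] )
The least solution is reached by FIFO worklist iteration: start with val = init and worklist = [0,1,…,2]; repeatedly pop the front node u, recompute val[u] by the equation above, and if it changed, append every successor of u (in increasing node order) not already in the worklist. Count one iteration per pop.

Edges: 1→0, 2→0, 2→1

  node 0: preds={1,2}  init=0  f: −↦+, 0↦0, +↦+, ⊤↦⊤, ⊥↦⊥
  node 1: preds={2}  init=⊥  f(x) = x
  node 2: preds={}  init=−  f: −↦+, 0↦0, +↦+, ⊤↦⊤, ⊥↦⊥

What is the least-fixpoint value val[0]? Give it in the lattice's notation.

Iteration log — 4 steps:
  step 1. node 0  ⊔preds=−  new=⊤  old=0  +wl: 
  step 2. node 1  ⊔preds=−  new=−  old=⊥  +wl: 0
  step 3. node 2  ⊔preds=⊥  new=−  stable
  step 4. node 0  ⊔preds=−  new=⊤  stable

Least fixpoint reached:
  node 0: ⊤
  node 1: −
  node 2: −

⊤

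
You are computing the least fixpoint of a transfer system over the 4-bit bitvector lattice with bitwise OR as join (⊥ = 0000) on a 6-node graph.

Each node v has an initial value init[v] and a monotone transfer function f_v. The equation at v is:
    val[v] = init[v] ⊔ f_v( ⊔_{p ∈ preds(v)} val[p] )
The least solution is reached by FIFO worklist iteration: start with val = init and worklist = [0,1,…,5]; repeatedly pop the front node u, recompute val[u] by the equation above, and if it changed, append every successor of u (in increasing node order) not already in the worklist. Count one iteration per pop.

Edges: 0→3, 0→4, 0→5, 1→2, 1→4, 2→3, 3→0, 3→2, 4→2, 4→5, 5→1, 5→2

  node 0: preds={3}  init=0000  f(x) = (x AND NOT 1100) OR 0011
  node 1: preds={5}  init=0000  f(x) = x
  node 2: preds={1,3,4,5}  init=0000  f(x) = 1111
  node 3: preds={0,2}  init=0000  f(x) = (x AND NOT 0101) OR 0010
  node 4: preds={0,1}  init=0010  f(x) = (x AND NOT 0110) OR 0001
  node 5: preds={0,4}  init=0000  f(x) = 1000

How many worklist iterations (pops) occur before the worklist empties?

Trace (13 dequeues):
  [1] u=0 | in 0000 | out 0011 | prev 0000 | push {}
  [2] u=1 | in 0000 | out 0000 | ==
  [3] u=2 | in 0010 | out 1111 | prev 0000 | push {}
  [4] u=3 | in 1111 | out 1010 | prev 0000 | push {0,2}
  [5] u=4 | in 0011 | out 0011 | prev 0010 | push {}
  [6] u=5 | in 0011 | out 1000 | prev 0000 | push {1}
  [7] u=0 | in 1010 | out 0011 | ==
  [8] u=2 | in 1011 | out 1111 | ==
  [9] u=1 | in 1000 | out 1000 | prev 0000 | push {2,4}
  [10] u=2 | in 1011 | out 1111 | ==
  [11] u=4 | in 1011 | out 1011 | prev 0011 | push {2,5}
  [12] u=2 | in 1011 | out 1111 | ==
  [13] u=5 | in 1011 | out 1000 | ==

Converged values:
  [0] 0011
  [1] 1000
  [2] 1111
  [3] 1010
  [4] 1011
  [5] 1000

13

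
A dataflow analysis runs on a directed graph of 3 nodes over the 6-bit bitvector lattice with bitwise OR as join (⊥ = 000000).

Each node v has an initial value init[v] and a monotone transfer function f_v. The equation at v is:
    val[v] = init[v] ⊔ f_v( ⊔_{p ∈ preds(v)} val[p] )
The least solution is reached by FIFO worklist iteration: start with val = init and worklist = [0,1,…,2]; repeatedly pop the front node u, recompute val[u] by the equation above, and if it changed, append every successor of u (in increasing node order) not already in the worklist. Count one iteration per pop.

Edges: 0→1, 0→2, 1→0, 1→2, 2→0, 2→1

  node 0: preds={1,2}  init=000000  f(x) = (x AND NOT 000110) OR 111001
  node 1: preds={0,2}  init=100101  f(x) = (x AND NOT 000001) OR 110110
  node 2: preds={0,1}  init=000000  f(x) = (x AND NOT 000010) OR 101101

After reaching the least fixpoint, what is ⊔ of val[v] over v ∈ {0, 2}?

111101

Worklist (5 pops):
  #1 pop 0: in=100101 → 111001 (was 000000); enqueue []
  #2 pop 1: in=111001 → 111111 (was 100101); enqueue [0]
  #3 pop 2: in=111111 → 111101 (was 000000); enqueue [1]
  #4 pop 0: in=111111 → 111001 (no change)
  #5 pop 1: in=111101 → 111111 (no change)

Fixpoint:
  val[0] = 111001
  val[1] = 111111
  val[2] = 111101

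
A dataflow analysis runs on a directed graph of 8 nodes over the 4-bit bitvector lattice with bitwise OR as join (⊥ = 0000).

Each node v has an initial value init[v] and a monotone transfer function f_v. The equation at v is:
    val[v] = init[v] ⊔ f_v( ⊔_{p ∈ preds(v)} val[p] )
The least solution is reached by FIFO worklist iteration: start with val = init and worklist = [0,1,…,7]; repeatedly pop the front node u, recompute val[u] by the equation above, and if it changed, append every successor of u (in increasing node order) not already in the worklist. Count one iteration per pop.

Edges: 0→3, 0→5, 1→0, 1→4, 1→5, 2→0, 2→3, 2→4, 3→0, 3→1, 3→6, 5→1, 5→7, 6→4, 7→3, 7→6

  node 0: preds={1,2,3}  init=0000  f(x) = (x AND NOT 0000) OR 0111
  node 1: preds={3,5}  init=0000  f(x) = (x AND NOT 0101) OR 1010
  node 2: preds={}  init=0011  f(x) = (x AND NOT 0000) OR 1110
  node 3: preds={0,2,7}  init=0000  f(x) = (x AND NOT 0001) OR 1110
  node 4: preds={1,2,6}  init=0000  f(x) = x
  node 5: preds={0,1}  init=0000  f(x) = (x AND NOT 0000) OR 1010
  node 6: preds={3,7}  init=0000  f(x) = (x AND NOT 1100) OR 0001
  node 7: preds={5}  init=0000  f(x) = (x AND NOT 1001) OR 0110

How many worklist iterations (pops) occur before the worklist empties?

14

Trace (14 dequeues):
  [1] u=0 | in 0011 | out 0111 | prev 0000 | push {}
  [2] u=1 | in 0000 | out 1010 | prev 0000 | push {0}
  [3] u=2 | in 0000 | out 1111 | prev 0011 | push {}
  [4] u=3 | in 1111 | out 1110 | prev 0000 | push {1}
  [5] u=4 | in 1111 | out 1111 | prev 0000 | push {}
  [6] u=5 | in 1111 | out 1111 | prev 0000 | push {}
  [7] u=6 | in 1110 | out 0011 | prev 0000 | push {4}
  [8] u=7 | in 1111 | out 0110 | prev 0000 | push {3,6}
  [9] u=0 | in 1111 | out 1111 | prev 0111 | push {5}
  [10] u=1 | in 1111 | out 1010 | ==
  [11] u=4 | in 1111 | out 1111 | ==
  [12] u=3 | in 1111 | out 1110 | ==
  [13] u=6 | in 1110 | out 0011 | ==
  [14] u=5 | in 1111 | out 1111 | ==

Converged values:
  [0] 1111
  [1] 1010
  [2] 1111
  [3] 1110
  [4] 1111
  [5] 1111
  [6] 0011
  [7] 0110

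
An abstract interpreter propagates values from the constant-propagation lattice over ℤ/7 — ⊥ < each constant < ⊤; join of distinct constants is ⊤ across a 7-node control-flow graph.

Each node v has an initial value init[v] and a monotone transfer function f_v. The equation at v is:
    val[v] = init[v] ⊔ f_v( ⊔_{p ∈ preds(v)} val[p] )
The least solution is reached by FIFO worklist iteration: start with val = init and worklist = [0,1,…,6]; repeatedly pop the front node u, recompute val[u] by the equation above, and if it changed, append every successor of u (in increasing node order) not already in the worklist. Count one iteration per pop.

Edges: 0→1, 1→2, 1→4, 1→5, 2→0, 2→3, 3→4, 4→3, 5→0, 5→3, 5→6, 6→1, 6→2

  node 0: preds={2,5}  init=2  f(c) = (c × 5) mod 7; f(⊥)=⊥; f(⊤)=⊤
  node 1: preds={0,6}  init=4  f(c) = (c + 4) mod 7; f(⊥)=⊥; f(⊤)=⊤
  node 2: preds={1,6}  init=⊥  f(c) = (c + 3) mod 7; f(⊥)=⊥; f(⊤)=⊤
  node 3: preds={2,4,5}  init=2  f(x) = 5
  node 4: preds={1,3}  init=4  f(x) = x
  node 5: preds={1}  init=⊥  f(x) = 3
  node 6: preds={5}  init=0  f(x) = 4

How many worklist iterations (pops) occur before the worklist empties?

Iteration log — 11 steps:
  step 1. node 0  ⊔preds=⊥  new=2  stable
  step 2. node 1  ⊔preds=⊤  new=⊤  old=4  +wl: 
  step 3. node 2  ⊔preds=⊤  new=⊤  old=⊥  +wl: 0
  step 4. node 3  ⊔preds=⊤  new=⊤  old=2  +wl: 
  step 5. node 4  ⊔preds=⊤  new=⊤  old=4  +wl: 3
  step 6. node 5  ⊔preds=⊤  new=3  old=⊥  +wl: 
  step 7. node 6  ⊔preds=3  new=⊤  old=0  +wl: 1,2
  step 8. node 0  ⊔preds=⊤  new=⊤  old=2  +wl: 
  step 9. node 3  ⊔preds=⊤  new=⊤  stable
  step 10. node 1  ⊔preds=⊤  new=⊤  stable
  step 11. node 2  ⊔preds=⊤  new=⊤  stable

Least fixpoint reached:
  node 0: ⊤
  node 1: ⊤
  node 2: ⊤
  node 3: ⊤
  node 4: ⊤
  node 5: 3
  node 6: ⊤

11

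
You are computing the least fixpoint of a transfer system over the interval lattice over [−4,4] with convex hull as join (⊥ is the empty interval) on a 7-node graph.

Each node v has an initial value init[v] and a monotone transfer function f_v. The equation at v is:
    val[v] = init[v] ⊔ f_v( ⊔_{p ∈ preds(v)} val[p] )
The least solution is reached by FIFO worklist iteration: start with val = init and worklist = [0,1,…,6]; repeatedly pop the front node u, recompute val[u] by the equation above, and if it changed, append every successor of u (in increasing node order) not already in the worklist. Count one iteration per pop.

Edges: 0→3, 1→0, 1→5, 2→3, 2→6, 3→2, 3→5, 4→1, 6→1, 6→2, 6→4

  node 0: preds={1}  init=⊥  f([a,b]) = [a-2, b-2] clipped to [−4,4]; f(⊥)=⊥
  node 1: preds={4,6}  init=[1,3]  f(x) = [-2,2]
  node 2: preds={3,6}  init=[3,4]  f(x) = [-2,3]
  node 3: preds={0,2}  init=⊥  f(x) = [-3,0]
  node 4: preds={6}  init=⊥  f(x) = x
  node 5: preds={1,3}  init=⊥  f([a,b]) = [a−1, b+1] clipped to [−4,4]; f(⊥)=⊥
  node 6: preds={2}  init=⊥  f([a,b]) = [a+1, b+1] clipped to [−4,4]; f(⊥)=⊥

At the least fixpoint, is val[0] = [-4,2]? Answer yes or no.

Worklist (13 pops):
  #1 pop 0: in=[1,3] → [-1,1] (was ⊥); enqueue []
  #2 pop 1: in=⊥ → [-2,3] (was [1,3]); enqueue [0]
  #3 pop 2: in=⊥ → [-2,4] (was [3,4]); enqueue []
  #4 pop 3: in=[-2,4] → [-3,0] (was ⊥); enqueue [2]
  #5 pop 4: in=⊥ → ⊥ (no change)
  #6 pop 5: in=[-3,3] → [-4,4] (was ⊥); enqueue []
  #7 pop 6: in=[-2,4] → [-1,4] (was ⊥); enqueue [1,4]
  #8 pop 0: in=[-2,3] → [-4,1] (was [-1,1]); enqueue [3]
  #9 pop 2: in=[-3,4] → [-2,4] (no change)
  #10 pop 1: in=[-1,4] → [-2,3] (no change)
  #11 pop 4: in=[-1,4] → [-1,4] (was ⊥); enqueue [1]
  #12 pop 3: in=[-4,4] → [-3,0] (no change)
  #13 pop 1: in=[-1,4] → [-2,3] (no change)

Fixpoint:
  val[0] = [-4,1]
  val[1] = [-2,3]
  val[2] = [-2,4]
  val[3] = [-3,0]
  val[4] = [-1,4]
  val[5] = [-4,4]
  val[6] = [-1,4]

no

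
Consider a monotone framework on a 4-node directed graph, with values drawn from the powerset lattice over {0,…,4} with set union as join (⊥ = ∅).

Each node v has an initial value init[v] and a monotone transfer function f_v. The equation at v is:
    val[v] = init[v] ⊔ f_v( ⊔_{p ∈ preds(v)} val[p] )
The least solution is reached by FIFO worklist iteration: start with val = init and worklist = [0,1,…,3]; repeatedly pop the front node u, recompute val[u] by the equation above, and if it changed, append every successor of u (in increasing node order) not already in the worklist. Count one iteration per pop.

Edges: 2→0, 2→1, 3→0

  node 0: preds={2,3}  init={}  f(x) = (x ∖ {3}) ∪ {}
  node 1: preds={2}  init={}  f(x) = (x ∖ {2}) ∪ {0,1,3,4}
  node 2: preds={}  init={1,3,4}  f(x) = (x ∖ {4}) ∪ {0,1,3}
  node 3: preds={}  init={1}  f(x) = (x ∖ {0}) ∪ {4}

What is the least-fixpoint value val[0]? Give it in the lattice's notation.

{0,1,4}

Trace (6 dequeues):
  [1] u=0 | in {1,3,4} | out {1,4} | prev {} | push {}
  [2] u=1 | in {1,3,4} | out {0,1,3,4} | prev {} | push {}
  [3] u=2 | in {} | out {0,1,3,4} | prev {1,3,4} | push {0,1}
  [4] u=3 | in {} | out {1,4} | prev {1} | push {}
  [5] u=0 | in {0,1,3,4} | out {0,1,4} | prev {1,4} | push {}
  [6] u=1 | in {0,1,3,4} | out {0,1,3,4} | ==

Converged values:
  [0] {0,1,4}
  [1] {0,1,3,4}
  [2] {0,1,3,4}
  [3] {1,4}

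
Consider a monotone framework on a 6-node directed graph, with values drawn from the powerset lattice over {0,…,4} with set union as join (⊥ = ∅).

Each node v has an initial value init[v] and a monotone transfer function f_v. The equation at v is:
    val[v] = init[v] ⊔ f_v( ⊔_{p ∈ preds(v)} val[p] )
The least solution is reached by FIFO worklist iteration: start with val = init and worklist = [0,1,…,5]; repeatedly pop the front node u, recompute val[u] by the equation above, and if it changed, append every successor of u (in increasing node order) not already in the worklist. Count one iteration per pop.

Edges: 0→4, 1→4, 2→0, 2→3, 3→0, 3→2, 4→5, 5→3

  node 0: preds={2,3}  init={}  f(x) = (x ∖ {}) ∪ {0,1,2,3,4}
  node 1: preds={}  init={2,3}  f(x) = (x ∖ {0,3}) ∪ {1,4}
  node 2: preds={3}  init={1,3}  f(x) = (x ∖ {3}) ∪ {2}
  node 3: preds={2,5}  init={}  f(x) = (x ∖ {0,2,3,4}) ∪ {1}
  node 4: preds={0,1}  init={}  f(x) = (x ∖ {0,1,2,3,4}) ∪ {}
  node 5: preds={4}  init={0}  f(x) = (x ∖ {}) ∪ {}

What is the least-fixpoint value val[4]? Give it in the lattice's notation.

Worklist (8 pops):
  #1 pop 0: in={1,3} → {0,1,2,3,4} (was {}); enqueue []
  #2 pop 1: in={} → {1,2,3,4} (was {2,3}); enqueue []
  #3 pop 2: in={} → {1,2,3} (was {1,3}); enqueue [0]
  #4 pop 3: in={0,1,2,3} → {1} (was {}); enqueue [2]
  #5 pop 4: in={0,1,2,3,4} → {} (no change)
  #6 pop 5: in={} → {0} (no change)
  #7 pop 0: in={1,2,3} → {0,1,2,3,4} (no change)
  #8 pop 2: in={1} → {1,2,3} (no change)

Fixpoint:
  val[0] = {0,1,2,3,4}
  val[1] = {1,2,3,4}
  val[2] = {1,2,3}
  val[3] = {1}
  val[4] = {}
  val[5] = {0}

{}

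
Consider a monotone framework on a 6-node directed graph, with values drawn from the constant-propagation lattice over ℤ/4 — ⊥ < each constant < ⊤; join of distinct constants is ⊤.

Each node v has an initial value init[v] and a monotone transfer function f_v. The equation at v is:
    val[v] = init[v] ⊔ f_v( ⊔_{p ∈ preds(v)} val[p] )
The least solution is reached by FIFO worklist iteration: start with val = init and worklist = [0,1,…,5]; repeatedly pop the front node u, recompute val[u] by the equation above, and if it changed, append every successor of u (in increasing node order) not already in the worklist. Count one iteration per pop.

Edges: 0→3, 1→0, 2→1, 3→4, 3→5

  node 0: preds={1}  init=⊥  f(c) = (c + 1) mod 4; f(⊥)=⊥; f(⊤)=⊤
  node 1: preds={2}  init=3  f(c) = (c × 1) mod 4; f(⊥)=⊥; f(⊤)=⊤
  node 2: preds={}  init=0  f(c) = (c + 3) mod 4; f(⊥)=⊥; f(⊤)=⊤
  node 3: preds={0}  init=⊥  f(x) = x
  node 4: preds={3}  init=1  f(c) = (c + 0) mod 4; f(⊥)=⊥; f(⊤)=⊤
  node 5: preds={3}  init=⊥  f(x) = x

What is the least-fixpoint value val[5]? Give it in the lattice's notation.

Iteration log — 10 steps:
  step 1. node 0  ⊔preds=3  new=0  old=⊥  +wl: 
  step 2. node 1  ⊔preds=0  new=⊤  old=3  +wl: 0
  step 3. node 2  ⊔preds=⊥  new=0  stable
  step 4. node 3  ⊔preds=0  new=0  old=⊥  +wl: 
  step 5. node 4  ⊔preds=0  new=⊤  old=1  +wl: 
  step 6. node 5  ⊔preds=0  new=0  old=⊥  +wl: 
  step 7. node 0  ⊔preds=⊤  new=⊤  old=0  +wl: 3
  step 8. node 3  ⊔preds=⊤  new=⊤  old=0  +wl: 4,5
  step 9. node 4  ⊔preds=⊤  new=⊤  stable
  step 10. node 5  ⊔preds=⊤  new=⊤  old=0  +wl: 

Least fixpoint reached:
  node 0: ⊤
  node 1: ⊤
  node 2: 0
  node 3: ⊤
  node 4: ⊤
  node 5: ⊤

⊤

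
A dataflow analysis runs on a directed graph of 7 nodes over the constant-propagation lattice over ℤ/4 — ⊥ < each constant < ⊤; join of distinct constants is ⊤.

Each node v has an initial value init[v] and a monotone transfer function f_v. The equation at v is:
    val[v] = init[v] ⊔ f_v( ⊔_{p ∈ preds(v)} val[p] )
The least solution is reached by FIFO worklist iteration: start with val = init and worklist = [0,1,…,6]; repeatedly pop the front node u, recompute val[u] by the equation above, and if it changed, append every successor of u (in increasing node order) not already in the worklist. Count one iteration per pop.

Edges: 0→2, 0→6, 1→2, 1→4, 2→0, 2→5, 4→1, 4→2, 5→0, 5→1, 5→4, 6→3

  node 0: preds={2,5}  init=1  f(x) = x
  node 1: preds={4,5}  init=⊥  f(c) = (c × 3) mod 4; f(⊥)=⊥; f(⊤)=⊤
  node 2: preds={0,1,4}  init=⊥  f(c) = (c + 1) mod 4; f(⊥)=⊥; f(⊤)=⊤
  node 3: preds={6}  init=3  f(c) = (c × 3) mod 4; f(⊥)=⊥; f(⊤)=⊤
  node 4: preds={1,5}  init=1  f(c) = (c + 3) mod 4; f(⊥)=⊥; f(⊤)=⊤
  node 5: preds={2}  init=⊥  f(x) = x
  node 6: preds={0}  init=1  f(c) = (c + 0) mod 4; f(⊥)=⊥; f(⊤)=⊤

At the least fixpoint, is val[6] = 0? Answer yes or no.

no

Worklist (13 pops):
  #1 pop 0: in=⊥ → 1 (no change)
  #2 pop 1: in=1 → 3 (was ⊥); enqueue []
  #3 pop 2: in=⊤ → ⊤ (was ⊥); enqueue [0]
  #4 pop 3: in=1 → 3 (no change)
  #5 pop 4: in=3 → ⊤ (was 1); enqueue [1,2]
  #6 pop 5: in=⊤ → ⊤ (was ⊥); enqueue [4]
  #7 pop 6: in=1 → 1 (no change)
  #8 pop 0: in=⊤ → ⊤ (was 1); enqueue [6]
  #9 pop 1: in=⊤ → ⊤ (was 3); enqueue []
  #10 pop 2: in=⊤ → ⊤ (no change)
  #11 pop 4: in=⊤ → ⊤ (no change)
  #12 pop 6: in=⊤ → ⊤ (was 1); enqueue [3]
  #13 pop 3: in=⊤ → ⊤ (was 3); enqueue []

Fixpoint:
  val[0] = ⊤
  val[1] = ⊤
  val[2] = ⊤
  val[3] = ⊤
  val[4] = ⊤
  val[5] = ⊤
  val[6] = ⊤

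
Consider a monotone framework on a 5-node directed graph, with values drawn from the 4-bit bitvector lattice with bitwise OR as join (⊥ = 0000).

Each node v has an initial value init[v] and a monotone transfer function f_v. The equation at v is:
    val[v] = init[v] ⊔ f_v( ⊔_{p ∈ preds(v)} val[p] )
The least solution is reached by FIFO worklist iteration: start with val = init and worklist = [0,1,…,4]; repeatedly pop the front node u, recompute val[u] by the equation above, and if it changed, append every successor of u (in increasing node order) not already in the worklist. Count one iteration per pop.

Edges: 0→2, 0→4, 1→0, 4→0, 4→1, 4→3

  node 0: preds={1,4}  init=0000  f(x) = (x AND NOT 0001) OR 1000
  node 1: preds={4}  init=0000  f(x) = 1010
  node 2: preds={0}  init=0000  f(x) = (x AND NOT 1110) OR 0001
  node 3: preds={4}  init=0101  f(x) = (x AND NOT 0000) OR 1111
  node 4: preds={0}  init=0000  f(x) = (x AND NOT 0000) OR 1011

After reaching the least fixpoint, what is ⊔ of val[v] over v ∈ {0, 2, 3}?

1111

Iteration log — 10 steps:
  step 1. node 0  ⊔preds=0000  new=1000  old=0000  +wl: 
  step 2. node 1  ⊔preds=0000  new=1010  old=0000  +wl: 0
  step 3. node 2  ⊔preds=1000  new=0001  old=0000  +wl: 
  step 4. node 3  ⊔preds=0000  new=1111  old=0101  +wl: 
  step 5. node 4  ⊔preds=1000  new=1011  old=0000  +wl: 1,3
  step 6. node 0  ⊔preds=1011  new=1010  old=1000  +wl: 2,4
  step 7. node 1  ⊔preds=1011  new=1010  stable
  step 8. node 3  ⊔preds=1011  new=1111  stable
  step 9. node 2  ⊔preds=1010  new=0001  stable
  step 10. node 4  ⊔preds=1010  new=1011  stable

Least fixpoint reached:
  node 0: 1010
  node 1: 1010
  node 2: 0001
  node 3: 1111
  node 4: 1011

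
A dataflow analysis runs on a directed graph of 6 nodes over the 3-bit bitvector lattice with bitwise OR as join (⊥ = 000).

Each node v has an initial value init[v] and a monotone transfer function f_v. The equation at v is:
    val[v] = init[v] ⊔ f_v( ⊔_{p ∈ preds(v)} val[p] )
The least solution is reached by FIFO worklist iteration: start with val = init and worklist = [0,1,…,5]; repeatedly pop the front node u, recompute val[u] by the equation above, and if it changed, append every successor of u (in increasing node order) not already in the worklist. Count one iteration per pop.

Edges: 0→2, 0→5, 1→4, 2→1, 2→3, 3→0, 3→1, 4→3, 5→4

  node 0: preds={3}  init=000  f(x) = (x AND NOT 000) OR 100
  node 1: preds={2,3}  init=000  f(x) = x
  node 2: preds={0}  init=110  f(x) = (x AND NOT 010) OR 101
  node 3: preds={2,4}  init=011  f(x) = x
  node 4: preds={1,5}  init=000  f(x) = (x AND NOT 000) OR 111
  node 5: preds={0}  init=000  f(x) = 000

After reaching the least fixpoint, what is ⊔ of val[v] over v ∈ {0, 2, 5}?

111

Worklist (9 pops):
  #1 pop 0: in=011 → 111 (was 000); enqueue []
  #2 pop 1: in=111 → 111 (was 000); enqueue []
  #3 pop 2: in=111 → 111 (was 110); enqueue [1]
  #4 pop 3: in=111 → 111 (was 011); enqueue [0]
  #5 pop 4: in=111 → 111 (was 000); enqueue [3]
  #6 pop 5: in=111 → 000 (no change)
  #7 pop 1: in=111 → 111 (no change)
  #8 pop 0: in=111 → 111 (no change)
  #9 pop 3: in=111 → 111 (no change)

Fixpoint:
  val[0] = 111
  val[1] = 111
  val[2] = 111
  val[3] = 111
  val[4] = 111
  val[5] = 000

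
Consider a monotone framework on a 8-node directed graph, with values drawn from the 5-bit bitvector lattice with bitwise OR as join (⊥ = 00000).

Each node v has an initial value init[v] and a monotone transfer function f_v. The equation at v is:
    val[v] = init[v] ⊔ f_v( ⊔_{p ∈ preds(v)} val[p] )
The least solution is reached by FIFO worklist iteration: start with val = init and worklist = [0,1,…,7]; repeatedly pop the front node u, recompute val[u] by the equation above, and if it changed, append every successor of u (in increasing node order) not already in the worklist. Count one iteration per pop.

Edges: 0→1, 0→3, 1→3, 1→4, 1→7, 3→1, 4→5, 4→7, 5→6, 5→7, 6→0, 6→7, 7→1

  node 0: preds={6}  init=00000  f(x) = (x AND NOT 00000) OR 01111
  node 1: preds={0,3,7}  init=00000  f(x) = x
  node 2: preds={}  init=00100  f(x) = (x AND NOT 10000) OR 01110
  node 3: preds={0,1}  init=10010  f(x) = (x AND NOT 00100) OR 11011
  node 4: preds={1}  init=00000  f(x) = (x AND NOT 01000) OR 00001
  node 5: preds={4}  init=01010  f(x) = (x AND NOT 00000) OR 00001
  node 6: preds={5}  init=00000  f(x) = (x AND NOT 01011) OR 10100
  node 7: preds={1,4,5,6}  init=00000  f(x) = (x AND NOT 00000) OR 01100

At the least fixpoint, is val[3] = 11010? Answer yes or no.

no

Worklist (12 pops):
  #1 pop 0: in=00000 → 01111 (was 00000); enqueue []
  #2 pop 1: in=11111 → 11111 (was 00000); enqueue []
  #3 pop 2: in=00000 → 01110 (was 00100); enqueue []
  #4 pop 3: in=11111 → 11011 (was 10010); enqueue [1]
  #5 pop 4: in=11111 → 10111 (was 00000); enqueue []
  #6 pop 5: in=10111 → 11111 (was 01010); enqueue []
  #7 pop 6: in=11111 → 10100 (was 00000); enqueue [0]
  #8 pop 7: in=11111 → 11111 (was 00000); enqueue []
  #9 pop 1: in=11111 → 11111 (no change)
  #10 pop 0: in=10100 → 11111 (was 01111); enqueue [1,3]
  #11 pop 1: in=11111 → 11111 (no change)
  #12 pop 3: in=11111 → 11011 (no change)

Fixpoint:
  val[0] = 11111
  val[1] = 11111
  val[2] = 01110
  val[3] = 11011
  val[4] = 10111
  val[5] = 11111
  val[6] = 10100
  val[7] = 11111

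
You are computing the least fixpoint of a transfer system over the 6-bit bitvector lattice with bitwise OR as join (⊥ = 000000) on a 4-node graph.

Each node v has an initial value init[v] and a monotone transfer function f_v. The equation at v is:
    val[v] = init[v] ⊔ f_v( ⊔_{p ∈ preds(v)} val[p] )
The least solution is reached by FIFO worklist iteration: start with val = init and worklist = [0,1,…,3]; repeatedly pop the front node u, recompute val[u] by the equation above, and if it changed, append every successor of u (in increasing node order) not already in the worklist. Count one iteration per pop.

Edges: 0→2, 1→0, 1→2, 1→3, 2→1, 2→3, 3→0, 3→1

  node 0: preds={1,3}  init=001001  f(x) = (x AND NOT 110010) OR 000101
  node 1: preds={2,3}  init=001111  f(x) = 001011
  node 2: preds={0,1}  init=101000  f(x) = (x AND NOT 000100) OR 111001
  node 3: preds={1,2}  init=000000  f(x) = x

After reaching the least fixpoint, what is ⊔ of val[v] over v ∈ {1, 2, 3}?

111111

Worklist (6 pops):
  #1 pop 0: in=001111 → 001101 (was 001001); enqueue []
  #2 pop 1: in=101000 → 001111 (no change)
  #3 pop 2: in=001111 → 111011 (was 101000); enqueue [1]
  #4 pop 3: in=111111 → 111111 (was 000000); enqueue [0]
  #5 pop 1: in=111111 → 001111 (no change)
  #6 pop 0: in=111111 → 001101 (no change)

Fixpoint:
  val[0] = 001101
  val[1] = 001111
  val[2] = 111011
  val[3] = 111111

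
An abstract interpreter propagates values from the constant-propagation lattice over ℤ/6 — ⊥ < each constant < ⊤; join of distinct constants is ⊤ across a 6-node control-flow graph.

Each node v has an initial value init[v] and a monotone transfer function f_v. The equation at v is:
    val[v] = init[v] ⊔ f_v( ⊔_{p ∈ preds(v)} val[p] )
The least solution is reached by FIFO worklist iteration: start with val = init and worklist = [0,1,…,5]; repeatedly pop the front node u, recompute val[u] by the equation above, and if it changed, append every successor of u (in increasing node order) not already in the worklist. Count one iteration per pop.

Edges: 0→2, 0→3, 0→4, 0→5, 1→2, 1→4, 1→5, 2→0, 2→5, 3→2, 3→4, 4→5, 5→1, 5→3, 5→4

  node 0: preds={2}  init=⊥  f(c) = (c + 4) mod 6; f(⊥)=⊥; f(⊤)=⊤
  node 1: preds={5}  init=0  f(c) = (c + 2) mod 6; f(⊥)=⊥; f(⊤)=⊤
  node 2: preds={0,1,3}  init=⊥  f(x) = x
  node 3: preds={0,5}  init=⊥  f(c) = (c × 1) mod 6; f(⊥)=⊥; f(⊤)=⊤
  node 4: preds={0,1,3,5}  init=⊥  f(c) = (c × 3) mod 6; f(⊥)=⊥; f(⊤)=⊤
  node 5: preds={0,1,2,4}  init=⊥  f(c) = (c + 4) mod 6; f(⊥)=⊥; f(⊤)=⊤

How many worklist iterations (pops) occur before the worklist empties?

18

Iteration log — 18 steps:
  step 1. node 0  ⊔preds=⊥  new=⊥  stable
  step 2. node 1  ⊔preds=⊥  new=0  stable
  step 3. node 2  ⊔preds=0  new=0  old=⊥  +wl: 0
  step 4. node 3  ⊔preds=⊥  new=⊥  stable
  step 5. node 4  ⊔preds=0  new=0  old=⊥  +wl: 
  step 6. node 5  ⊔preds=0  new=4  old=⊥  +wl: 1,3,4
  step 7. node 0  ⊔preds=0  new=4  old=⊥  +wl: 2,5
  step 8. node 1  ⊔preds=4  new=0  stable
  step 9. node 3  ⊔preds=4  new=4  old=⊥  +wl: 
  step 10. node 4  ⊔preds=⊤  new=⊤  old=0  +wl: 
  step 11. node 2  ⊔preds=⊤  new=⊤  old=0  +wl: 0
  step 12. node 5  ⊔preds=⊤  new=⊤  old=4  +wl: 1,3,4
  step 13. node 0  ⊔preds=⊤  new=⊤  old=4  +wl: 2,5
  step 14. node 1  ⊔preds=⊤  new=⊤  old=0  +wl: 
  step 15. node 3  ⊔preds=⊤  new=⊤  old=4  +wl: 
  step 16. node 4  ⊔preds=⊤  new=⊤  stable
  step 17. node 2  ⊔preds=⊤  new=⊤  stable
  step 18. node 5  ⊔preds=⊤  new=⊤  stable

Least fixpoint reached:
  node 0: ⊤
  node 1: ⊤
  node 2: ⊤
  node 3: ⊤
  node 4: ⊤
  node 5: ⊤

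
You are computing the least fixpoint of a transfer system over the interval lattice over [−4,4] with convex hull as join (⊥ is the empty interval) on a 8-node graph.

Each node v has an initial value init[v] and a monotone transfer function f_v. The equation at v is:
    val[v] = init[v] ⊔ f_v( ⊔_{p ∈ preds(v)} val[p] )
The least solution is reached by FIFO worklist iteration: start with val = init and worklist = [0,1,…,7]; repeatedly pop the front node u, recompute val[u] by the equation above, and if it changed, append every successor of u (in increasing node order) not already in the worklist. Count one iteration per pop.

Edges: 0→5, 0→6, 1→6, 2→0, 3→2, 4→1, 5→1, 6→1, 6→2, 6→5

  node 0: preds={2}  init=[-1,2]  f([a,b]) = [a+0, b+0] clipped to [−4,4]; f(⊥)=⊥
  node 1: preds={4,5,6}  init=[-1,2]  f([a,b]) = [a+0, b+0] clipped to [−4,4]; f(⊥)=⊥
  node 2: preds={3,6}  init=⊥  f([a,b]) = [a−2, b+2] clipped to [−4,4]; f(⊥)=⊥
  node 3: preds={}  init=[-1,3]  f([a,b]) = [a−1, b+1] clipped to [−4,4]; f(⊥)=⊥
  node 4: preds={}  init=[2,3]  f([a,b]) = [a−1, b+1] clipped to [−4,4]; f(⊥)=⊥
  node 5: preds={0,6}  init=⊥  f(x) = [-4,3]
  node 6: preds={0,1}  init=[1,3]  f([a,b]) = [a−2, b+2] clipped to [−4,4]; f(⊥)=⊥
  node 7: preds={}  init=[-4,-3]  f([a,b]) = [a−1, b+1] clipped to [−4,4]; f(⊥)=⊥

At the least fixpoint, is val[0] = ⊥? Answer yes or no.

Iteration log — 18 steps:
  step 1. node 0  ⊔preds=⊥  new=[-1,2]  stable
  step 2. node 1  ⊔preds=[1,3]  new=[-1,3]  old=[-1,2]  +wl: 
  step 3. node 2  ⊔preds=[-1,3]  new=[-3,4]  old=⊥  +wl: 0
  step 4. node 3  ⊔preds=⊥  new=[-1,3]  stable
  step 5. node 4  ⊔preds=⊥  new=[2,3]  stable
  step 6. node 5  ⊔preds=[-1,3]  new=[-4,3]  old=⊥  +wl: 1
  step 7. node 6  ⊔preds=[-1,3]  new=[-3,4]  old=[1,3]  +wl: 2,5
  step 8. node 7  ⊔preds=⊥  new=[-4,-3]  stable
  step 9. node 0  ⊔preds=[-3,4]  new=[-3,4]  old=[-1,2]  +wl: 6
  step 10. node 1  ⊔preds=[-4,4]  new=[-4,4]  old=[-1,3]  +wl: 
  step 11. node 2  ⊔preds=[-3,4]  new=[-4,4]  old=[-3,4]  +wl: 0
  step 12. node 5  ⊔preds=[-3,4]  new=[-4,3]  stable
  step 13. node 6  ⊔preds=[-4,4]  new=[-4,4]  old=[-3,4]  +wl: 1,2,5
  step 14. node 0  ⊔preds=[-4,4]  new=[-4,4]  old=[-3,4]  +wl: 6
  step 15. node 1  ⊔preds=[-4,4]  new=[-4,4]  stable
  step 16. node 2  ⊔preds=[-4,4]  new=[-4,4]  stable
  step 17. node 5  ⊔preds=[-4,4]  new=[-4,3]  stable
  step 18. node 6  ⊔preds=[-4,4]  new=[-4,4]  stable

Least fixpoint reached:
  node 0: [-4,4]
  node 1: [-4,4]
  node 2: [-4,4]
  node 3: [-1,3]
  node 4: [2,3]
  node 5: [-4,3]
  node 6: [-4,4]
  node 7: [-4,-3]

no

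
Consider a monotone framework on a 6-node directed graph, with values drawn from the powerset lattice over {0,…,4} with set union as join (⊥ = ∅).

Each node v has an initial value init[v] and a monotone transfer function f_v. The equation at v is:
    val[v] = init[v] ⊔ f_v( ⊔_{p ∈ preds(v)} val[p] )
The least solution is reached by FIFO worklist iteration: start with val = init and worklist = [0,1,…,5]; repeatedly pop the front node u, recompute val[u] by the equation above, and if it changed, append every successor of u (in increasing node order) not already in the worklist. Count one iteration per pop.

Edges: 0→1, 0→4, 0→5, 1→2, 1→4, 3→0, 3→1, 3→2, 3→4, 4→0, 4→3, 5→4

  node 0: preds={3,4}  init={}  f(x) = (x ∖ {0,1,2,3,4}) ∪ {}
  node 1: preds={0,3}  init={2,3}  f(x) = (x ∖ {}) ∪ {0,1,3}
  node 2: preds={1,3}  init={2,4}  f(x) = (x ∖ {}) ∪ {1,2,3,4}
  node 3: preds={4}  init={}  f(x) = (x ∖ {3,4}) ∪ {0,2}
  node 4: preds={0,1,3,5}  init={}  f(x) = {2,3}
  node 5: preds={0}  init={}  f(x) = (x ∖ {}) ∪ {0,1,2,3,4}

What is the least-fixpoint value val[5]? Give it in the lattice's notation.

{0,1,2,3,4}

Trace (11 dequeues):
  [1] u=0 | in {} | out {} | ==
  [2] u=1 | in {} | out {0,1,2,3} | prev {2,3} | push {}
  [3] u=2 | in {0,1,2,3} | out {0,1,2,3,4} | prev {2,4} | push {}
  [4] u=3 | in {} | out {0,2} | prev {} | push {0,1,2}
  [5] u=4 | in {0,1,2,3} | out {2,3} | prev {} | push {3}
  [6] u=5 | in {} | out {0,1,2,3,4} | prev {} | push {4}
  [7] u=0 | in {0,2,3} | out {} | ==
  [8] u=1 | in {0,2} | out {0,1,2,3} | ==
  [9] u=2 | in {0,1,2,3} | out {0,1,2,3,4} | ==
  [10] u=3 | in {2,3} | out {0,2} | ==
  [11] u=4 | in {0,1,2,3,4} | out {2,3} | ==

Converged values:
  [0] {}
  [1] {0,1,2,3}
  [2] {0,1,2,3,4}
  [3] {0,2}
  [4] {2,3}
  [5] {0,1,2,3,4}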